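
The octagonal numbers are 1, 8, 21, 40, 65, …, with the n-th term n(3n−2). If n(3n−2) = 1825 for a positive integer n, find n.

25

Set n(3n−2) = 1825, giving 3n² − 2n − 1825 = 0.
The discriminant is 4 + 12·1825 = 21904, and √21904 = 148.
So n = (2 + 148) / 6 = 150/6 = 25.
Check: 25·(3·25 − 2) = 1825. ✓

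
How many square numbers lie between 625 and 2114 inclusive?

The n-th square number is n².
Smallest index with value ≥ 625: n = 25 (giving 625).
Largest index with value ≤ 2114: n = 45 (giving 2025).
Indices 25 through 45: 21 terms.

21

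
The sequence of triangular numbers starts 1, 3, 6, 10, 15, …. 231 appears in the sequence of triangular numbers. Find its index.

21

Set n(n+1)/2 = 231, giving n² + n − 462 = 0.
So n = (-1 + 43) / 2 = 42/2 = 21.
Check: 21·22/2 = 231. ✓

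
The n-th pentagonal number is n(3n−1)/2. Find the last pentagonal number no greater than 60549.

Solve n(3n−1)/2 ≤ 60549 for integer n.
n = 201 gives 60501 ≤ 60549, while n = 202 gives 61105 > 60549; so the answer is 60501.

60501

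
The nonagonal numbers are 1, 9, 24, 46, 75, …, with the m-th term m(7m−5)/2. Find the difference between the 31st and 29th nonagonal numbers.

415

31·(7·31 − 5)/2 = 3286 and 29·(7·29 − 5)/2 = 2871.
Difference: 3286 − 2871 = 415.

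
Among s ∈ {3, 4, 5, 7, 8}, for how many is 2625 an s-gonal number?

s = 3: P(3, 71) = 2556 and P(3, 72) = 2628; 2625 is not s-gonal.
s = 4: P(4, 51) = 2601 and P(4, 52) = 2704; 2625 is not s-gonal.
s = 5: P(5, 42) = 2625. ✓
s = 7: P(7, 32) = 2512 and P(7, 33) = 2673; 2625 is not s-gonal.
s = 8: P(8, 29) = 2465 and P(8, 30) = 2640; 2625 is not s-gonal.
Hits: s ∈ {5} → 1.

1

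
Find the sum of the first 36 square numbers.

Σ_{i=1}^{36} i² = 36·37·73/6 = 16206.

16206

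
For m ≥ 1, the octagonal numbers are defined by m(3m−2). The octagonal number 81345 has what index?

Set n(3n−2) = 81345, giving 3n² − 2n − 81345 = 0.
So n = (2 + 988) / 6 = 990/6 = 165.

165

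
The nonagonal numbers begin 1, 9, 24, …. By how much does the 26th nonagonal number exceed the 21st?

26·(7·26 − 5)/2 = 2301 and 21·(7·21 − 5)/2 = 1491.
Difference: 2301 − 1491 = 810.

810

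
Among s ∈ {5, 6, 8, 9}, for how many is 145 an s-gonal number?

1

s = 5: P(5, 10) = 145. ✓
s = 6: P(6, 8) = 120 and P(6, 9) = 153; 145 is not s-gonal.
s = 8: P(8, 7) = 133 and P(8, 8) = 176; 145 is not s-gonal.
s = 9: P(9, 6) = 111 and P(9, 7) = 154; 145 is not s-gonal.
Hits: s ∈ {5} → 1.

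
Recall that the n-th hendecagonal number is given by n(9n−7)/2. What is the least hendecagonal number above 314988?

315085

Solve n(9n−7)/2 > 314988 for integer n.
The largest n with value ≤ 314988 is 264 (since 312708 ≤ 314988 < 315085), so the first above is n = 265, value 315085.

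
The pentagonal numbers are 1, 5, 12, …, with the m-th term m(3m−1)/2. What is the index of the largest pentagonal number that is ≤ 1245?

28

Solve n(3n−1)/2 ≤ 1245 for integer n.
n = 28 gives 1162 ≤ 1245, while n = 29 gives 1247 > 1245; so the answer is index 28.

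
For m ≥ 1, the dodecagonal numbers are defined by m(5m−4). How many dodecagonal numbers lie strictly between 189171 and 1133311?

282

The n-th dodecagonal number is n(5n−4).
Smallest index with value > 189171: n = 195 (giving 189345).
Largest index with value < 1133311: n = 476 (giving 1130976).
Indices 195 through 476: 282 terms.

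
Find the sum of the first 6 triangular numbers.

Σ i(i+1)/2 = (Σi² + Σi) / 2 over i = 1..6.
Σi = 21 and Σi² = 91.
(1·91 + 1·21) / 2 = 112/2 = 56.

56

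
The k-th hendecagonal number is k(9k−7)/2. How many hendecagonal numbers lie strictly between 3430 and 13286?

The n-th hendecagonal number is n(9n−7)/2.
Smallest index with value > 3430: n = 29 (giving 3683).
Largest index with value < 13286: n = 54 (giving 12933).
Indices 29 through 54: 26 terms.

26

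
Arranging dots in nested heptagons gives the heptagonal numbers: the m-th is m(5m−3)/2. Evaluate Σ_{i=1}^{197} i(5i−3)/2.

6390483

Σ i(5i−3)/2 = (5Σi² − 3Σi) / 2 over i = 1..197.
Σi = 19503 and Σi² = 2567895.
(5·2567895 − 3·19503) / 2 = 12780966/2 = 6390483.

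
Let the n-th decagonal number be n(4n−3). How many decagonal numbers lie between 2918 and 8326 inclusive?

The n-th decagonal number is n(4n−3).
Smallest index with value ≥ 2918: n = 28 (giving 3052).
Largest index with value ≤ 8326: n = 46 (giving 8326).
Indices 28 through 46: 19 terms.

19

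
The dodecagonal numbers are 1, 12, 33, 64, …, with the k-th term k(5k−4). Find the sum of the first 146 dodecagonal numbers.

Σ i(5i−4) = 5Σi² − 4Σi over i = 1..146.
Σi = 10731 and Σi² = 1048061.
5·1048061 − 4·10731 = 5197381.

5197381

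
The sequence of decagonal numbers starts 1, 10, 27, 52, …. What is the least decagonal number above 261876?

Solve n(4n−3) > 261876 for integer n.
The largest n with value ≤ 261876 is 256 (since 261376 ≤ 261876 < 263425), so the first above is n = 257, value 263425.

263425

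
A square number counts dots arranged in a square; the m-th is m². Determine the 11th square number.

121

The 11th square number is n² with n = 11.
11² = 121.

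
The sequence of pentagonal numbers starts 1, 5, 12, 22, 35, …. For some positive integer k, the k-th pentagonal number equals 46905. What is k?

177

Set n(3n−1)/2 = 46905, giving 3n² − n − 93810 = 0.
The discriminant is 1 + 24·46905 = 1125721, and √1125721 = 1061.
So n = (1 + 1061) / 6 = 1062/6 = 177.
Check: 177·(3·177 − 1)/2 = 46905. ✓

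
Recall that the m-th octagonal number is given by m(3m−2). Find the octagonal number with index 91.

The 91st octagonal number is n(3n−2) with n = 91.
91·(3·91 − 2) = 91·271 = 24661.

24661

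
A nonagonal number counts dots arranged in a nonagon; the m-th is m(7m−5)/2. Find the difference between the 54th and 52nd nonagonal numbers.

737

54·(7·54 − 5)/2 = 10071 and 52·(7·52 − 5)/2 = 9334.
Difference: 10071 − 9334 = 737.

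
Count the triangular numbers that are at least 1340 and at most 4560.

The n-th triangular number is n(n+1)/2.
Smallest index with value ≥ 1340: n = 52 (giving 1378).
Largest index with value ≤ 4560: n = 95 (giving 4560).
Indices 52 through 95: 44 terms.

44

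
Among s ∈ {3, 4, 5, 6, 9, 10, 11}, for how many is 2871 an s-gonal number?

s = 3: P(3, 75) = 2850 and P(3, 76) = 2926; 2871 is not s-gonal.
s = 4: P(4, 53) = 2809 and P(4, 54) = 2916; 2871 is not s-gonal.
s = 5: P(5, 43) = 2752 and P(5, 44) = 2882; 2871 is not s-gonal.
s = 6: P(6, 38) = 2850 and P(6, 39) = 3003; 2871 is not s-gonal.
s = 9: P(9, 29) = 2871. ✓
s = 10: P(10, 27) = 2835 and P(10, 28) = 3052; 2871 is not s-gonal.
s = 11: P(11, 25) = 2725 and P(11, 26) = 2951; 2871 is not s-gonal.
Hits: s ∈ {9} → 1.

1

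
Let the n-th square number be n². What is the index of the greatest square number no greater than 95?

Solve n² ≤ 95 for integer n.
n = 9 gives 81 ≤ 95, while n = 10 gives 100 > 95; so the answer is index 9.

9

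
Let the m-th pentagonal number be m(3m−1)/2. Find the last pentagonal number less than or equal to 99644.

98945

Solve n(3n−1)/2 ≤ 99644 for integer n.
n = 257 gives 98945 ≤ 99644, while n = 258 gives 99717 > 99644; so the answer is 98945.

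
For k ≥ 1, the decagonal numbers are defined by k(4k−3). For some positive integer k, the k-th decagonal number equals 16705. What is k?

Set n(4n−3) = 16705, giving 4n² − 3n − 16705 = 0.
The discriminant is 9 + 16·16705 = 267289, and √267289 = 517.
So n = (3 + 517) / 8 = 520/8 = 65.

65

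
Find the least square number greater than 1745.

Solve n² > 1745 for integer n.
The largest n with value ≤ 1745 is 41 (since 1681 ≤ 1745 < 1764), so the first above is n = 42, value 1764.

1764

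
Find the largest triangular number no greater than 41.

Solve n(n+1)/2 ≤ 41 for integer n.
n = 8 gives 36 ≤ 41, while n = 9 gives 45 > 41; so the answer is 36.

36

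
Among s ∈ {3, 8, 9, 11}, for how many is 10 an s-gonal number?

1

s = 3: P(3, 4) = 10. ✓
s = 8: P(8, 2) = 8 and P(8, 3) = 21; 10 is not s-gonal.
s = 9: P(9, 2) = 9 and P(9, 3) = 24; 10 is not s-gonal.
s = 11: P(11, 1) = 1 and P(11, 2) = 11; 10 is not s-gonal.
Hits: s ∈ {3} → 1.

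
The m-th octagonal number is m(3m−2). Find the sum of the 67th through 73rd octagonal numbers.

Σ i(3i−2) = 3Σi² − 2Σi over i = 67..73.
Σi = 2701 − 2211 = 490 and Σi² = 132349 − 98021 = 34328.
3·34328 − 2·490 = 102004.

102004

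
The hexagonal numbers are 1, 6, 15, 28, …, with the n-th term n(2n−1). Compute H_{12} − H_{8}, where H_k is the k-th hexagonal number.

12·(2·12 − 1) = 276 and 8·(2·8 − 1) = 120.
Difference: 276 − 120 = 156.

156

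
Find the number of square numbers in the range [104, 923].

20

The n-th square number is n².
Smallest index with value ≥ 104: n = 11 (giving 121).
Largest index with value ≤ 923: n = 30 (giving 900).
Indices 11 through 30: 20 terms.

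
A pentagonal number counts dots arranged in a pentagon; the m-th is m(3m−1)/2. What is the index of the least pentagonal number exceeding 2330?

40

Solve n(3n−1)/2 > 2330 for integer n.
The largest n with value ≤ 2330 is 39 (since 2262 ≤ 2330 < 2380), so the first above is n = 40, value 2380.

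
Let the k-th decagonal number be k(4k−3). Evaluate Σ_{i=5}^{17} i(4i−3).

6591

Σ i(4i−3) = 4Σi² − 3Σi over i = 5..17.
Σi = 153 − 10 = 143 and Σi² = 1785 − 30 = 1755.
4·1755 − 3·143 = 6591.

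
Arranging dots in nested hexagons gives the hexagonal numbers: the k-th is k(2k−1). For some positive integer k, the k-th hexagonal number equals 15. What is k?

3

Set n(2n−1) = 15, giving 2n² − n − 15 = 0.
So n = (1 + 11) / 4 = 12/4 = 3.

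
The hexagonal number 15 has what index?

Set n(2n−1) = 15, giving 2n² − n − 15 = 0.
The discriminant is 1 + 8·15 = 121, and √121 = 11.
So n = (1 + 11) / 4 = 12/4 = 3.
Check: 3·(2·3 − 1) = 15. ✓

3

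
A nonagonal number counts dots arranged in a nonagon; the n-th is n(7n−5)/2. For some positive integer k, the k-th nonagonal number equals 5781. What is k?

Set n(7n−5)/2 = 5781, giving 7n² − 5n − 11562 = 0.
So n = (5 + 569) / 14 = 574/14 = 41.

41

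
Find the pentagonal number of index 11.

176

11·(3·11 − 1)/2 = 11·32/2 = 11·16 = 176.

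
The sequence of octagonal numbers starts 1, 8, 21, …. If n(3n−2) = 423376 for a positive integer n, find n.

376

Set n(3n−2) = 423376, giving 3n² − 2n − 423376 = 0.
The discriminant is 4 + 12·423376 = 5080516, and √5080516 = 2254.
So n = (2 + 2254) / 6 = 2256/6 = 376.
Check: 376·(3·376 − 2) = 423376. ✓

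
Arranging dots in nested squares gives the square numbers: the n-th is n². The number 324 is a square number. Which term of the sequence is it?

18

We need n² = 324, so n = √324 = 18.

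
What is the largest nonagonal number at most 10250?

10071

Solve n(7n−5)/2 ≤ 10250 for integer n.
n = 54 gives 10071 ≤ 10250, while n = 55 gives 10450 > 10250; so the answer is 10071.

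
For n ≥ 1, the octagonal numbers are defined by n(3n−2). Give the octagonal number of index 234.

163800

The 234th octagonal number is n(3n−2) with n = 234.
234·(3·234 − 2) = 234·700 = 163800.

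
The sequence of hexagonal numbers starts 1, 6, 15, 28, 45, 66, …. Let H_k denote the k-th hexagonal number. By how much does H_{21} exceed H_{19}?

158

21·(2·21 − 1) = 861 and 19·(2·19 − 1) = 703.
Difference: 861 − 703 = 158.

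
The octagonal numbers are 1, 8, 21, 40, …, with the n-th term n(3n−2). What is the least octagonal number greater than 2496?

2640

Solve n(3n−2) > 2496 for integer n.
The largest n with value ≤ 2496 is 29 (since 2465 ≤ 2496 < 2640), so the first above is n = 30, value 2640.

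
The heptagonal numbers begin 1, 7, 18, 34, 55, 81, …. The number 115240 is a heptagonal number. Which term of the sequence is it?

Set n(5n−3)/2 = 115240, giving 5n² − 3n − 230480 = 0.
The discriminant is 9 + 40·115240 = 4609609, and √4609609 = 2147.
So n = (3 + 2147) / 10 = 2150/10 = 215.

215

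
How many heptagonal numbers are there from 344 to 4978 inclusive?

The n-th heptagonal number is n(5n−3)/2.
Smallest index with value ≥ 344: n = 13 (giving 403).
Largest index with value ≤ 4978: n = 44 (giving 4774).
Indices 13 through 44: 32 terms.

32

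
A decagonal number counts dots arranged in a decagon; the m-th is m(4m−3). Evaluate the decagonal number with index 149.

The 149th decagonal number is n(4n−3) with n = 149.
149·(4·149 − 3) = 149·593 = 88357.

88357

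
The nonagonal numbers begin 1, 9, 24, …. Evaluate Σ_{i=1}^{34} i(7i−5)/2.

Σ i(7i−5)/2 = (7Σi² − 5Σi) / 2 over i = 1..34.
Σi = 595 and Σi² = 13685.
(7·13685 − 5·595) / 2 = 92820/2 = 46410.

46410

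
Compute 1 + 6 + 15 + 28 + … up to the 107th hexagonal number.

Σ i(2i−1) = 2Σi² − Σi over i = 1..107.
Σi = 5778 and Σi² = 414090.
2·414090 − 1·5778 = 822402.

822402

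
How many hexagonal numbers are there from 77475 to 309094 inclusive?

196

The n-th hexagonal number is n(2n−1).
Smallest index with value ≥ 77475: n = 198 (giving 78210).
Largest index with value ≤ 309094: n = 393 (giving 308505).
Indices 198 through 393: 196 terms.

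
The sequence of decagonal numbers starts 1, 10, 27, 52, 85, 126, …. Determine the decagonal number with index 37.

The 37th decagonal number is n(4n−3) with n = 37.
37·(4·37 − 3) = 37·145 = 5365.

5365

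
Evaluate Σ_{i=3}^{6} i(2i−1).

154

Σ i(2i−1) = 2Σi² − Σi over i = 3..6.
Σi = 21 − 3 = 18 and Σi² = 91 − 5 = 86.
2·86 − 1·18 = 154.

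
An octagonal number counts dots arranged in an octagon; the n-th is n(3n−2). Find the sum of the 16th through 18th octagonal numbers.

Σ i(3i−2) = 3Σi² − 2Σi over i = 16..18.
Σi = 171 − 120 = 51 and Σi² = 2109 − 1240 = 869.
3·869 − 2·51 = 2505.

2505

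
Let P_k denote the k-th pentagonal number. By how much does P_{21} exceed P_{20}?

61

Consecutive pentagonal numbers differ by 3n − 2: here 3·21 − 2 = 61.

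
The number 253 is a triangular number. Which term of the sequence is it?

22

Set n(n+1)/2 = 253, giving n² + n − 506 = 0.
The discriminant is 1 + 8·253 = 2025, and √2025 = 45.
So n = (-1 + 45) / 2 = 44/2 = 22.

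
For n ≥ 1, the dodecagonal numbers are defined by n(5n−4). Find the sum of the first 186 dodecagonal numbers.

10741841

Σ i(5i−4) = 5Σi² − 4Σi over i = 1..186.
Σi = 17391 and Σi² = 2162281.
5·2162281 − 4·17391 = 10741841.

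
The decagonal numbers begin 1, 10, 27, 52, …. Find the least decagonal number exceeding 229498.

Solve n(4n−3) > 229498 for integer n.
The largest n with value ≤ 229498 is 239 (since 227767 ≤ 229498 < 229680), so the first above is n = 240, value 229680.

229680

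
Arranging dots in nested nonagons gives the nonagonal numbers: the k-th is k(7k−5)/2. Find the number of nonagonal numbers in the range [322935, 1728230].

399

The n-th nonagonal number is n(7n−5)/2.
Smallest index with value ≥ 322935: n = 305 (giving 324825).
Largest index with value ≤ 1728230: n = 703 (giving 1727974).
Indices 305 through 703: 399 terms.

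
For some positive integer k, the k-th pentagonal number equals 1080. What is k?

27

Set n(3n−1)/2 = 1080, giving 3n² − n − 2160 = 0.
The discriminant is 1 + 24·1080 = 25921, and √25921 = 161.
So n = (1 + 161) / 6 = 162/6 = 27.
Check: 27·(3·27 − 1)/2 = 1080. ✓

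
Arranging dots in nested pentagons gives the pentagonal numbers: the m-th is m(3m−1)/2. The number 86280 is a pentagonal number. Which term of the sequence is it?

240

Set n(3n−1)/2 = 86280, giving 3n² − n − 172560 = 0.
So n = (1 + 1439) / 6 = 1440/6 = 240.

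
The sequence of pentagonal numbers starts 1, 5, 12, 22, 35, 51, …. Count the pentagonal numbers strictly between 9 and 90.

5

The n-th pentagonal number is n(3n−1)/2.
Smallest index with value > 9: n = 3 (giving 12).
Largest index with value < 90: n = 7 (giving 70).
Indices 3 through 7: 5 terms.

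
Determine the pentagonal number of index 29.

1247

The 29th pentagonal number is n(3n−1)/2 with n = 29.
29·(3·29 − 1)/2 = 29·86/2 = 29·43 = 1247.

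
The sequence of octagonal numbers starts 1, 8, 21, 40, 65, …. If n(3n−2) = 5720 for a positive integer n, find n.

Set n(3n−2) = 5720, giving 3n² − 2n − 5720 = 0.
The discriminant is 4 + 12·5720 = 68644, and √68644 = 262.
So n = (2 + 262) / 6 = 264/6 = 44.
Check: 44·(3·44 − 2) = 5720. ✓

44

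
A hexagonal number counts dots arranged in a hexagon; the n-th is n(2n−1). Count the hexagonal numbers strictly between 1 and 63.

4

The n-th hexagonal number is n(2n−1).
Smallest index with value > 1: n = 2 (giving 6).
Largest index with value < 63: n = 5 (giving 45).
Indices 2 through 5: 4 terms.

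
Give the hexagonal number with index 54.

5778

The 54th hexagonal number is n(2n−1) with n = 54.
54·(2·54 − 1) = 54·107 = 5778.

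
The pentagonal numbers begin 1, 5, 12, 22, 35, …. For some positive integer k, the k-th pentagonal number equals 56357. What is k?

194

Set n(3n−1)/2 = 56357, giving 3n² − n − 112714 = 0.
The discriminant is 1 + 24·56357 = 1352569, and √1352569 = 1163.
So n = (1 + 1163) / 6 = 1164/6 = 194.
Check: 194·(3·194 − 1)/2 = 56357. ✓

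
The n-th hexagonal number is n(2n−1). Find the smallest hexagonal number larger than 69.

Solve n(2n−1) > 69 for integer n.
The largest n with value ≤ 69 is 6 (since 66 ≤ 69 < 91), so the first above is n = 7, value 91.

91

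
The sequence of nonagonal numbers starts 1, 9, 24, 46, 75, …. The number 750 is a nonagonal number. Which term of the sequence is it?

Set n(7n−5)/2 = 750, giving 7n² − 5n − 1500 = 0.
The discriminant is 25 + 56·750 = 42025, and √42025 = 205.
So n = (5 + 205) / 14 = 210/14 = 15.

15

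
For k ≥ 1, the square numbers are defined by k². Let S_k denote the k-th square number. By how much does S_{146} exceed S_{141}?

1435

146² = 21316 and 141² = 19881.
Difference: 21316 − 19881 = 1435.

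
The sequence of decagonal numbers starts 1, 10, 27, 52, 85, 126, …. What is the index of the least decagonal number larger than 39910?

Solve n(4n−3) > 39910 for integer n.
The largest n with value ≤ 39910 is 100 (since 39700 ≤ 39910 < 40501), so the first above is n = 101, value 40501.

101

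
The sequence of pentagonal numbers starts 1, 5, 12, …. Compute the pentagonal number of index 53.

4187

The 53rd pentagonal number is n(3n−1)/2 with n = 53.
53·(3·53 − 1)/2 = 53·158/2 = 53·79 = 4187.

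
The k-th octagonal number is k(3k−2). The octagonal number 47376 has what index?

Set n(3n−2) = 47376, giving 3n² − 2n − 47376 = 0.
So n = (2 + 754) / 6 = 756/6 = 126.

126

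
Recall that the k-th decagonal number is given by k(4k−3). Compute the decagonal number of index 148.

87172

The 148th decagonal number is n(4n−3) with n = 148.
148·(4·148 − 3) = 148·589 = 87172.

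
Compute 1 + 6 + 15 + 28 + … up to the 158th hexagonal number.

2641997

Σ i(2i−1) = 2Σi² − Σi over i = 1..158.
Σi = 12561 and Σi² = 1327279.
2·1327279 − 1·12561 = 2641997.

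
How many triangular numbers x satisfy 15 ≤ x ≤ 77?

7

The n-th triangular number is n(n+1)/2.
Smallest index with value ≥ 15: n = 5 (giving 15).
Largest index with value ≤ 77: n = 11 (giving 66).
Indices 5 through 11: 7 terms.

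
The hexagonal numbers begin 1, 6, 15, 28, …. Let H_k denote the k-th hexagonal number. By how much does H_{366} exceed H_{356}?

14430

366·(2·366 − 1) = 267546 and 356·(2·356 − 1) = 253116.
Difference: 267546 − 253116 = 14430.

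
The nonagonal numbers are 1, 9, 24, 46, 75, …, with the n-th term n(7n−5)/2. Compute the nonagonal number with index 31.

3286

The 31st nonagonal number is n(7n−5)/2 with n = 31.
31·(7·31 − 5)/2 = 31·212/2 = 31·106 = 3286.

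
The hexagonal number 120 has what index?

Set n(2n−1) = 120, giving 2n² − n − 120 = 0.
The discriminant is 1 + 8·120 = 961, and √961 = 31.
So n = (1 + 31) / 4 = 32/4 = 8.
Check: 8·(2·8 − 1) = 120. ✓

8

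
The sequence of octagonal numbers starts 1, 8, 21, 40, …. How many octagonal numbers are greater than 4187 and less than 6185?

8

The n-th octagonal number is n(3n−2).
Smallest index with value > 4187: n = 38 (giving 4256).
Largest index with value < 6185: n = 45 (giving 5985).
Indices 38 through 45: 8 terms.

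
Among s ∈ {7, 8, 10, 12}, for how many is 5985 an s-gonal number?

s = 7: P(7, 49) = 5929 and P(7, 50) = 6175; 5985 is not s-gonal.
s = 8: P(8, 45) = 5985. ✓
s = 10: P(10, 39) = 5967 and P(10, 40) = 6280; 5985 is not s-gonal.
s = 12: P(12, 35) = 5985. ✓
Hits: s ∈ {8, 12} → 2.

2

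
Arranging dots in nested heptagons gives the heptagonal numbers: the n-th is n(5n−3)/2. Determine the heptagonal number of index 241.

The 241st heptagonal number is n(5n−3)/2 with n = 241.
241·(5·241 − 3)/2 = 241·1202/2 = 241·601 = 144841.

144841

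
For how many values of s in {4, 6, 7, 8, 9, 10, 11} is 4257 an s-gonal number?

s = 4: P(4, 65) = 4225 and P(4, 66) = 4356; 4257 is not s-gonal.
s = 6: P(6, 46) = 4186 and P(6, 47) = 4371; 4257 is not s-gonal.
s = 7: P(7, 41) = 4141 and P(7, 42) = 4347; 4257 is not s-gonal.
s = 8: P(8, 38) = 4256 and P(8, 39) = 4485; 4257 is not s-gonal.
s = 9: P(9, 35) = 4200 and P(9, 36) = 4446; 4257 is not s-gonal.
s = 10: P(10, 33) = 4257. ✓
s = 11: P(11, 31) = 4216 and P(11, 32) = 4496; 4257 is not s-gonal.
Hits: s ∈ {10} → 1.

1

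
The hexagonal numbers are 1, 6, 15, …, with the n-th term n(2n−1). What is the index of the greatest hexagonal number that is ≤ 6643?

Solve n(2n−1) ≤ 6643 for integer n.
n = 57 gives 6441 ≤ 6643, while n = 58 gives 6670 > 6643; so the answer is index 57.

57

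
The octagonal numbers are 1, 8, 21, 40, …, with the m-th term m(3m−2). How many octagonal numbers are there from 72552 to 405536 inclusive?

213

The n-th octagonal number is n(3n−2).
Smallest index with value ≥ 72552: n = 156 (giving 72696).
Largest index with value ≤ 405536: n = 368 (giving 405536).
Indices 156 through 368: 213 terms.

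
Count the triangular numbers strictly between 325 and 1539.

29

The n-th triangular number is n(n+1)/2.
Smallest index with value > 325: n = 26 (giving 351).
Largest index with value < 1539: n = 54 (giving 1485).
Indices 26 through 54: 29 terms.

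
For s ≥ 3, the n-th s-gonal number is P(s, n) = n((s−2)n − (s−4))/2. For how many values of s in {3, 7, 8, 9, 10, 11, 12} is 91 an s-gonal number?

s = 3: P(3, 13) = 91. ✓
s = 7: P(7, 6) = 81 and P(7, 7) = 112; 91 is not s-gonal.
s = 8: P(8, 5) = 65 and P(8, 6) = 96; 91 is not s-gonal.
s = 9: P(9, 5) = 75 and P(9, 6) = 111; 91 is not s-gonal.
s = 10: P(10, 5) = 85 and P(10, 6) = 126; 91 is not s-gonal.
s = 11: P(11, 4) = 58 and P(11, 5) = 95; 91 is not s-gonal.
s = 12: P(12, 4) = 64 and P(12, 5) = 105; 91 is not s-gonal.
Hits: s ∈ {3} → 1.

1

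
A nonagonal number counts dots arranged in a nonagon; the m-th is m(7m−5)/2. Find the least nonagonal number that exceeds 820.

Solve n(7n−5)/2 > 820 for integer n.
The largest n with value ≤ 820 is 15 (since 750 ≤ 820 < 856), so the first above is n = 16, value 856.

856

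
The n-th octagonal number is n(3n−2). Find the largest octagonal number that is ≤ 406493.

405536

Solve n(3n−2) ≤ 406493 for integer n.
n = 368 gives 405536 ≤ 406493, while n = 369 gives 407745 > 406493; so the answer is 405536.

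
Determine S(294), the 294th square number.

The 294th square number is n² with n = 294.
294² = 86436.

86436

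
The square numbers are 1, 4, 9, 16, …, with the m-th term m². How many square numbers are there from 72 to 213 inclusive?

The n-th square number is n².
Smallest index with value ≥ 72: n = 9 (giving 81).
Largest index with value ≤ 213: n = 14 (giving 196).
Indices 9 through 14: 6 terms.

6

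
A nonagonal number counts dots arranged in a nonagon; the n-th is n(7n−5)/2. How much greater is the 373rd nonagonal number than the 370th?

373·(7·373 − 5)/2 = 486019 and 370·(7·370 − 5)/2 = 478225.
Difference: 486019 − 478225 = 7794.

7794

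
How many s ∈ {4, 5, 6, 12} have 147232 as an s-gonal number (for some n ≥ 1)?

1

s = 4: P(4, 383) = 146689 and P(4, 384) = 147456; 147232 is not s-gonal.
s = 5: P(5, 313) = 146797 and P(5, 314) = 147737; 147232 is not s-gonal.
s = 6: P(6, 271) = 146611 and P(6, 272) = 147696; 147232 is not s-gonal.
s = 12: P(12, 172) = 147232. ✓
Hits: s ∈ {12} → 1.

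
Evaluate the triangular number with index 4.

The 4th triangular number is n(n+1)/2 with n = 4.
4·5/2 = 20/2 = 10.

10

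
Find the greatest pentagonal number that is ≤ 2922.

2882

Solve n(3n−1)/2 ≤ 2922 for integer n.
n = 44 gives 2882 ≤ 2922, while n = 45 gives 3015 > 2922; so the answer is 2882.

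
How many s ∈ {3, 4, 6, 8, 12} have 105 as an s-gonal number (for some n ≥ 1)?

s = 3: P(3, 14) = 105. ✓
s = 4: P(4, 10) = 100 and P(4, 11) = 121; 105 is not s-gonal.
s = 6: P(6, 7) = 91 and P(6, 8) = 120; 105 is not s-gonal.
s = 8: P(8, 6) = 96 and P(8, 7) = 133; 105 is not s-gonal.
s = 12: P(12, 5) = 105. ✓
Hits: s ∈ {3, 12} → 2.

2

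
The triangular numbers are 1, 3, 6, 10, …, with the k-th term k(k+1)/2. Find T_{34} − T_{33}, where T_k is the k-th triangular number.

34

Consecutive triangular numbers differ by n: T_{34} − T_{33} = 34.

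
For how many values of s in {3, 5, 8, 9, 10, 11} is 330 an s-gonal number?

1

s = 3: P(3, 25) = 325 and P(3, 26) = 351; 330 is not s-gonal.
s = 5: P(5, 15) = 330. ✓
s = 8: P(8, 10) = 280 and P(8, 11) = 341; 330 is not s-gonal.
s = 9: P(9, 10) = 325 and P(9, 11) = 396; 330 is not s-gonal.
s = 10: P(10, 9) = 297 and P(10, 10) = 370; 330 is not s-gonal.
s = 11: P(11, 8) = 260 and P(11, 9) = 333; 330 is not s-gonal.
Hits: s ∈ {5} → 1.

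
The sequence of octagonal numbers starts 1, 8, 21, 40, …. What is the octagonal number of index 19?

1045

The 19th octagonal number is n(3n−2) with n = 19.
19·(3·19 − 2) = 19·55 = 1045.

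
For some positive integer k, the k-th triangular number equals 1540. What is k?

Set n(n+1)/2 = 1540, giving n² + n − 3080 = 0.
The discriminant is 1 + 8·1540 = 12321, and √12321 = 111.
So n = (-1 + 111) / 2 = 110/2 = 55.

55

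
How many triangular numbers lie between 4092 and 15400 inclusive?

86

The n-th triangular number is n(n+1)/2.
Smallest index with value ≥ 4092: n = 90 (giving 4095).
Largest index with value ≤ 15400: n = 175 (giving 15400).
Indices 90 through 175: 86 terms.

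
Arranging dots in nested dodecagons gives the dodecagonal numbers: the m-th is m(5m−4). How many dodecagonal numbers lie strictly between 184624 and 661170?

172

The n-th dodecagonal number is n(5n−4).
Smallest index with value > 184624: n = 193 (giving 185473).
Largest index with value < 661170: n = 364 (giving 661024).
Indices 193 through 364: 172 terms.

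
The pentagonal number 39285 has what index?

162

Set n(3n−1)/2 = 39285, giving 3n² − n − 78570 = 0.
The discriminant is 1 + 24·39285 = 942841, and √942841 = 971.
So n = (1 + 971) / 6 = 972/6 = 162.
Check: 162·(3·162 − 1)/2 = 39285. ✓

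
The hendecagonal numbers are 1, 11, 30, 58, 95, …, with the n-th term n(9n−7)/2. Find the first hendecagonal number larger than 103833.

104805

Solve n(9n−7)/2 > 103833 for integer n.
The largest n with value ≤ 103833 is 152 (since 103436 ≤ 103833 < 104805), so the first above is n = 153, value 104805.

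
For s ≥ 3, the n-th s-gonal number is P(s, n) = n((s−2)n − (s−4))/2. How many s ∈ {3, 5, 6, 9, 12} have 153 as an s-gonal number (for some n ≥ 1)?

s = 3: P(3, 17) = 153. ✓
s = 5: P(5, 10) = 145 and P(5, 11) = 176; 153 is not s-gonal.
s = 6: P(6, 9) = 153. ✓
s = 9: P(9, 6) = 111 and P(9, 7) = 154; 153 is not s-gonal.
s = 12: P(12, 5) = 105 and P(12, 6) = 156; 153 is not s-gonal.
Hits: s ∈ {3, 6} → 2.

2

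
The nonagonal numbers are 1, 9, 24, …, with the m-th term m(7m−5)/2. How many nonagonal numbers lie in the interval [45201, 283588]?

The n-th nonagonal number is n(7n−5)/2.
Smallest index with value ≥ 45201: n = 114 (giving 45201).
Largest index with value ≤ 283588: n = 285 (giving 283575).
Indices 114 through 285: 172 terms.

172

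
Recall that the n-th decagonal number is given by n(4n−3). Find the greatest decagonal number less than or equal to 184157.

182542

Solve n(4n−3) ≤ 184157 for integer n.
n = 214 gives 182542 ≤ 184157, while n = 215 gives 184255 > 184157; so the answer is 182542.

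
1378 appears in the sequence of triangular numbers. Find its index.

52

Set n(n+1)/2 = 1378, giving n² + n − 2756 = 0.
The discriminant is 1 + 8·1378 = 11025, and √11025 = 105.
So n = (-1 + 105) / 2 = 104/2 = 52.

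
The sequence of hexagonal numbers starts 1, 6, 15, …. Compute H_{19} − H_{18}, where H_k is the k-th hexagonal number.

73

Consecutive hexagonal numbers differ by 4n − 3: here 4·19 − 3 = 73.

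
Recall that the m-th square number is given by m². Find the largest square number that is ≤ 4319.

Solve n² ≤ 4319 for integer n.
n = 65 gives 4225 ≤ 4319, while n = 66 gives 4356 > 4319; so the answer is 4225.

4225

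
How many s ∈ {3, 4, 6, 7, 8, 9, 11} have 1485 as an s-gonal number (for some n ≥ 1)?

1

s = 3: P(3, 54) = 1485. ✓
s = 4: P(4, 38) = 1444 and P(4, 39) = 1521; 1485 is not s-gonal.
s = 6: P(6, 27) = 1431 and P(6, 28) = 1540; 1485 is not s-gonal.
s = 7: P(7, 24) = 1404 and P(7, 25) = 1525; 1485 is not s-gonal.
s = 8: P(8, 22) = 1408 and P(8, 23) = 1541; 1485 is not s-gonal.
s = 9: P(9, 20) = 1350 and P(9, 21) = 1491; 1485 is not s-gonal.
s = 11: P(11, 18) = 1395 and P(11, 19) = 1558; 1485 is not s-gonal.
Hits: s ∈ {3} → 1.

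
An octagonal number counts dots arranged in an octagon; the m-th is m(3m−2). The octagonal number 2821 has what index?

Set n(3n−2) = 2821, giving 3n² − 2n − 2821 = 0.
The discriminant is 4 + 12·2821 = 33856, and √33856 = 184.
So n = (2 + 184) / 6 = 186/6 = 31.

31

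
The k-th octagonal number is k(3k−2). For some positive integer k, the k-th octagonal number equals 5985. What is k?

Set n(3n−2) = 5985, giving 3n² − 2n − 5985 = 0.
The discriminant is 4 + 12·5985 = 71824, and √71824 = 268.
So n = (2 + 268) / 6 = 270/6 = 45.
Check: 45·(3·45 − 2) = 5985. ✓

45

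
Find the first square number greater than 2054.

2116

Solve n² > 2054 for integer n.
The largest n with value ≤ 2054 is 45 (since 2025 ≤ 2054 < 2116), so the first above is n = 46, value 2116.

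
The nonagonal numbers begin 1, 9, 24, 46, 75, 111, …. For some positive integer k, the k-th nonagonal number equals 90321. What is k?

161

Set n(7n−5)/2 = 90321, giving 7n² − 5n − 180642 = 0.
The discriminant is 25 + 56·90321 = 5058001, and √5058001 = 2249.
So n = (5 + 2249) / 14 = 2254/14 = 161.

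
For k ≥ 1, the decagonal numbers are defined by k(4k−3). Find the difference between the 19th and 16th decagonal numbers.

19·(4·19 − 3) = 1387 and 16·(4·16 − 3) = 976.
Difference: 1387 − 976 = 411.

411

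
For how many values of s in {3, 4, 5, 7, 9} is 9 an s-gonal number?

s = 3: P(3, 3) = 6 and P(3, 4) = 10; 9 is not s-gonal.
s = 4: P(4, 3) = 9. ✓
s = 5: P(5, 2) = 5 and P(5, 3) = 12; 9 is not s-gonal.
s = 7: P(7, 2) = 7 and P(7, 3) = 18; 9 is not s-gonal.
s = 9: P(9, 2) = 9. ✓
Hits: s ∈ {4, 9} → 2.

2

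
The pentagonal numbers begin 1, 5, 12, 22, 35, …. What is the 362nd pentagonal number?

362·(3·362 − 1)/2 = 362·1085/2 = 196385.

196385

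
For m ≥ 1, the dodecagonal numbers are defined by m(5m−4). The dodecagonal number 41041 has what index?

91

Set n(5n−4) = 41041, giving 5n² − 4n − 41041 = 0.
The discriminant is 16 + 20·41041 = 820836, and √820836 = 906.
So n = (4 + 906) / 10 = 910/10 = 91.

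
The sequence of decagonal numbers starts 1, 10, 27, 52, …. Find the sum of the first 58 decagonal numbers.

Σ i(4i−3) = 4Σi² − 3Σi over i = 1..58.
Σi = 1711 and Σi² = 66729.
4·66729 − 3·1711 = 261783.

261783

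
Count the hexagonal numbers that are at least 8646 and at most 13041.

16

The n-th hexagonal number is n(2n−1).
Smallest index with value ≥ 8646: n = 66 (giving 8646).
Largest index with value ≤ 13041: n = 81 (giving 13041).
Indices 66 through 81: 16 terms.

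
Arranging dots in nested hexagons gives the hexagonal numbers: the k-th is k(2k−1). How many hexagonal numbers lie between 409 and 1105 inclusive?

9

The n-th hexagonal number is n(2n−1).
Smallest index with value ≥ 409: n = 15 (giving 435).
Largest index with value ≤ 1105: n = 23 (giving 1035).
Indices 15 through 23: 9 terms.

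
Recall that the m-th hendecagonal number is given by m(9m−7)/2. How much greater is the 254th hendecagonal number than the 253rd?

2278

Consecutive hendecagonal numbers differ by 9n − 8: here 9·254 − 8 = 2278.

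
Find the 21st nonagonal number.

1491

21·(7·21 − 5)/2 = 21·142/2 = 21·71 = 1491.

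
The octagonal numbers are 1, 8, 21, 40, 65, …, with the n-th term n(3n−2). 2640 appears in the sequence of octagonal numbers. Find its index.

Set n(3n−2) = 2640, giving 3n² − 2n − 2640 = 0.
The discriminant is 4 + 12·2640 = 31684, and √31684 = 178.
So n = (2 + 178) / 6 = 180/6 = 30.

30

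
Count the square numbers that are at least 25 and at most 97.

5

The n-th square number is n².
Smallest index with value ≥ 25: n = 5 (giving 25).
Largest index with value ≤ 97: n = 9 (giving 81).
Indices 5 through 9: 5 terms.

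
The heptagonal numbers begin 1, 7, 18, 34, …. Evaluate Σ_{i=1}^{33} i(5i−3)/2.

30481

Σ i(5i−3)/2 = (5Σi² − 3Σi) / 2 over i = 1..33.
Σi = 561 and Σi² = 12529.
(5·12529 − 3·561) / 2 = 60962/2 = 30481.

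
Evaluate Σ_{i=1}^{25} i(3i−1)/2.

8125

Σ i(3i−1)/2 = (3Σi² − Σi) / 2 over i = 1..25.
Σi = 325 and Σi² = 5525.
(3·5525 − 1·325) / 2 = 16250/2 = 8125.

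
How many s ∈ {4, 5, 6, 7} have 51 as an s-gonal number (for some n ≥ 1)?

s = 4: P(4, 7) = 49 and P(4, 8) = 64; 51 is not s-gonal.
s = 5: P(5, 6) = 51. ✓
s = 6: P(6, 5) = 45 and P(6, 6) = 66; 51 is not s-gonal.
s = 7: P(7, 4) = 34 and P(7, 5) = 55; 51 is not s-gonal.
Hits: s ∈ {5} → 1.

1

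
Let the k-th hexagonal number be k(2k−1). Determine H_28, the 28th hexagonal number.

1540

The 28th hexagonal number is n(2n−1) with n = 28.
28·(2·28 − 1) = 28·55 = 1540.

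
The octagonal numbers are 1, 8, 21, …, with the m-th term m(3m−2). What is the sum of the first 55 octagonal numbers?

167860

Σ i(3i−2) = 3Σi² − 2Σi over i = 1..55.
Σi = 1540 and Σi² = 56980.
3·56980 − 2·1540 = 167860.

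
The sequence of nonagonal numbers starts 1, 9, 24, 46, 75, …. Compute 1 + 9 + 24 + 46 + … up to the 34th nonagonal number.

Σ i(7i−5)/2 = (7Σi² − 5Σi) / 2 over i = 1..34.
Σi = 595 and Σi² = 13685.
(7·13685 − 5·595) / 2 = 92820/2 = 46410.

46410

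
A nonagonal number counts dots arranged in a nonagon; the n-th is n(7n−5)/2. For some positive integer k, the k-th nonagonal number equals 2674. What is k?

Set n(7n−5)/2 = 2674, giving 7n² − 5n − 5348 = 0.
The discriminant is 25 + 56·2674 = 149769, and √149769 = 387.
So n = (5 + 387) / 14 = 392/14 = 28.
Check: 28·(7·28 − 5)/2 = 2674. ✓

28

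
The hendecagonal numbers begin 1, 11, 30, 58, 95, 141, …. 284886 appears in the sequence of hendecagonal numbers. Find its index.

252

Set n(9n−7)/2 = 284886, giving 9n² − 7n − 569772 = 0.
So n = (7 + 4529) / 18 = 4536/18 = 252.
Check: 252·(9·252 − 7)/2 = 284886. ✓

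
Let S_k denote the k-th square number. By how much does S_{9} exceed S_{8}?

n² − (n−1)² = 2n − 1, so 9² − 8² = 2·9 − 1 = 17.

17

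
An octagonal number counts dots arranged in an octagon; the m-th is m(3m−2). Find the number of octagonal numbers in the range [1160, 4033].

18

The n-th octagonal number is n(3n−2).
Smallest index with value ≥ 1160: n = 20 (giving 1160).
Largest index with value ≤ 4033: n = 37 (giving 4033).
Indices 20 through 37: 18 terms.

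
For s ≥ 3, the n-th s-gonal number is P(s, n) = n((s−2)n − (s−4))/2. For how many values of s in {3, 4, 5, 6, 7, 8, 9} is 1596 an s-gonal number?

1

s = 3: P(3, 56) = 1596. ✓
s = 4: P(4, 39) = 1521 and P(4, 40) = 1600; 1596 is not s-gonal.
s = 5: P(5, 32) = 1520 and P(5, 33) = 1617; 1596 is not s-gonal.
s = 6: P(6, 28) = 1540 and P(6, 29) = 1653; 1596 is not s-gonal.
s = 7: P(7, 25) = 1525 and P(7, 26) = 1651; 1596 is not s-gonal.
s = 8: P(8, 23) = 1541 and P(8, 24) = 1680; 1596 is not s-gonal.
s = 9: P(9, 21) = 1491 and P(9, 22) = 1639; 1596 is not s-gonal.
Hits: s ∈ {3} → 1.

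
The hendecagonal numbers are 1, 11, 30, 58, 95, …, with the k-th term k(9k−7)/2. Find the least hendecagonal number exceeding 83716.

Solve n(9n−7)/2 > 83716 for integer n.
The largest n with value ≤ 83716 is 136 (since 82756 ≤ 83716 < 83981), so the first above is n = 137, value 83981.

83981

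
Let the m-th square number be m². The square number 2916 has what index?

We need n² = 2916, so n = √2916 = 54.

54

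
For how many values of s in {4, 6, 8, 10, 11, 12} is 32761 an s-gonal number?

s = 4: P(4, 181) = 32761. ✓
s = 6: P(6, 128) = 32640 and P(6, 129) = 33153; 32761 is not s-gonal.
s = 8: P(8, 104) = 32240 and P(8, 105) = 32865; 32761 is not s-gonal.
s = 10: P(10, 90) = 32130 and P(10, 91) = 32851; 32761 is not s-gonal.
s = 11: P(11, 85) = 32215 and P(11, 86) = 32981; 32761 is not s-gonal.
s = 12: P(12, 81) = 32481 and P(12, 82) = 33292; 32761 is not s-gonal.
Hits: s ∈ {4} → 1.

1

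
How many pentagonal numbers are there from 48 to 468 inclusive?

12

The n-th pentagonal number is n(3n−1)/2.
Smallest index with value ≥ 48: n = 6 (giving 51).
Largest index with value ≤ 468: n = 17 (giving 425).
Indices 6 through 17: 12 terms.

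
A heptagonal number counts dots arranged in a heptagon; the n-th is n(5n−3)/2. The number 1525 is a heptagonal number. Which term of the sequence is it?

Set n(5n−3)/2 = 1525, giving 5n² − 3n − 3050 = 0.
The discriminant is 9 + 40·1525 = 61009, and √61009 = 247.
So n = (3 + 247) / 10 = 250/10 = 25.
Check: 25·(5·25 − 3)/2 = 1525. ✓

25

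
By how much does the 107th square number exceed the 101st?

107² = 11449 and 101² = 10201.
Difference: 11449 − 10201 = 1248.

1248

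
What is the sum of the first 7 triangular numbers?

Σ i(i+1)/2 = (Σi² + Σi) / 2 over i = 1..7.
Σi = 28 and Σi² = 140.
(1·140 + 1·28) / 2 = 168/2 = 84.

84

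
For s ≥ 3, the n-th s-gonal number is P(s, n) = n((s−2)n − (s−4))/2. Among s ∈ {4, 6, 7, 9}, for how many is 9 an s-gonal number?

2

s = 4: P(4, 3) = 9. ✓
s = 6: P(6, 2) = 6 and P(6, 3) = 15; 9 is not s-gonal.
s = 7: P(7, 2) = 7 and P(7, 3) = 18; 9 is not s-gonal.
s = 9: P(9, 2) = 9. ✓
Hits: s ∈ {4, 9} → 2.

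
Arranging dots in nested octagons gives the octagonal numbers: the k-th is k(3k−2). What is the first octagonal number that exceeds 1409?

Solve n(3n−2) > 1409 for integer n.
The largest n with value ≤ 1409 is 22 (since 1408 ≤ 1409 < 1541), so the first above is n = 23, value 1541.

1541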